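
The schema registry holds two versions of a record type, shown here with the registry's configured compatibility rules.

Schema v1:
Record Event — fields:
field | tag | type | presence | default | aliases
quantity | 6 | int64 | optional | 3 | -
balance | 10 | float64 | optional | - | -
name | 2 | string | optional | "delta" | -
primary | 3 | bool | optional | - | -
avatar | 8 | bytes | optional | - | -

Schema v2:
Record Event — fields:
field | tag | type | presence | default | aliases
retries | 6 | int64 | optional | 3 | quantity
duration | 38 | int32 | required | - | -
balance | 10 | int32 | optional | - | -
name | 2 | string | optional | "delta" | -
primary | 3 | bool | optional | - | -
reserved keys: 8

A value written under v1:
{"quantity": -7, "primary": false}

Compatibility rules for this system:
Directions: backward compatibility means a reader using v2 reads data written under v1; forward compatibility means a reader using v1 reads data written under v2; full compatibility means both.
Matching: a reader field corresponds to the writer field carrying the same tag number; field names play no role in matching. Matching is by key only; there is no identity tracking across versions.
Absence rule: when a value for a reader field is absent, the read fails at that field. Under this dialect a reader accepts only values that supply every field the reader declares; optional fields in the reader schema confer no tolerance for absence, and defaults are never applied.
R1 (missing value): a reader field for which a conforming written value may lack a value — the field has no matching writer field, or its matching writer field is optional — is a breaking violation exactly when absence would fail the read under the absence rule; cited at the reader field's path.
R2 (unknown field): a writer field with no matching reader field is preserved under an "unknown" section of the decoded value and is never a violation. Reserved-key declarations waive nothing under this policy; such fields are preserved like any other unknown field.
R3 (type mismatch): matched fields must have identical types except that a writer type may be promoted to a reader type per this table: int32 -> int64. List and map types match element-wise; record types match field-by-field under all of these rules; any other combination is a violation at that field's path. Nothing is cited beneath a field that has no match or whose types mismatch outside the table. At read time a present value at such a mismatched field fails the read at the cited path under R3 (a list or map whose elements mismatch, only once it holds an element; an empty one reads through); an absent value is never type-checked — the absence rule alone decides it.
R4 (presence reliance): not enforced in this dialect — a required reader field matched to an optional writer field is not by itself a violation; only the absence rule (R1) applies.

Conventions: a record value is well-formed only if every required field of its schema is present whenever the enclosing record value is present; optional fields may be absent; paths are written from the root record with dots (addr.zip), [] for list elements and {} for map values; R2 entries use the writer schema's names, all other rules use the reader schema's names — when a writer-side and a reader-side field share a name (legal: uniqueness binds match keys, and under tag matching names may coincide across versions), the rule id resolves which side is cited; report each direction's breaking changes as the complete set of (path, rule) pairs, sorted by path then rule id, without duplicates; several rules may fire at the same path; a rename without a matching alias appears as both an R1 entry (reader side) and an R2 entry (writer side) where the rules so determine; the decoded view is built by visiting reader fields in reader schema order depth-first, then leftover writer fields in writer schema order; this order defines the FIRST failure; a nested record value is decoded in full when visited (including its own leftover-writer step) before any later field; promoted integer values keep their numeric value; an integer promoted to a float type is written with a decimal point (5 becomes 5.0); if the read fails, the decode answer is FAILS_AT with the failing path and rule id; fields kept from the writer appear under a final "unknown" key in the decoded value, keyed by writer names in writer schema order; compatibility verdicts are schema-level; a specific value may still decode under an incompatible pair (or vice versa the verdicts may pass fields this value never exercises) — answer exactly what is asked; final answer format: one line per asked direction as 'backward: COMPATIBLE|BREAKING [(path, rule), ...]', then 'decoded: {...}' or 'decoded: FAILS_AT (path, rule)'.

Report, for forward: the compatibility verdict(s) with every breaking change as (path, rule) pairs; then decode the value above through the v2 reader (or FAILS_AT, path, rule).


the writer's type comes first in each Event pair
checking forward for Event: reader v1 against writer v2:
  int64 -> int64, writer optional: quantity aligns to retries
  int32 -> float64, writer optional: balance aligns to balance
  string -> string, writer optional: name aligns to name
  bool -> bool, writer optional: primary aligns to primary
  no writer field matches reader avatar
  writer field duration has no reader counterpart
  violation R1 at avatar
  violation R1 at balance
  violation R3 at balance
  violation R1 at name
  violation R1 at primary
  violation R1 at quantity
  forward on Event therefore BREAKING (6)
decode (reader v2):
  retries := -7 (from writer quantity)
  read fails at duration under R1 (no fill)
  => FAILS_AT (duration, R1)
the rest of the Event diff is inert for this question:
  removed field avatar from record Event (its key 8 joins the reserved list) -> matters only for Event's backward compatibility — outside the asked direction
  renamed field quantity to retries in record Event (alias quantity declared on the renamed field) -> matters only for Event's backward compatibility — outside the asked direction

forward: BREAKING [(avatar, R1), (balance, R1), (balance, R3), (name, R1), (primary, R1), (quantity, R1)]; decoded: FAILS_AT (duration, R1)


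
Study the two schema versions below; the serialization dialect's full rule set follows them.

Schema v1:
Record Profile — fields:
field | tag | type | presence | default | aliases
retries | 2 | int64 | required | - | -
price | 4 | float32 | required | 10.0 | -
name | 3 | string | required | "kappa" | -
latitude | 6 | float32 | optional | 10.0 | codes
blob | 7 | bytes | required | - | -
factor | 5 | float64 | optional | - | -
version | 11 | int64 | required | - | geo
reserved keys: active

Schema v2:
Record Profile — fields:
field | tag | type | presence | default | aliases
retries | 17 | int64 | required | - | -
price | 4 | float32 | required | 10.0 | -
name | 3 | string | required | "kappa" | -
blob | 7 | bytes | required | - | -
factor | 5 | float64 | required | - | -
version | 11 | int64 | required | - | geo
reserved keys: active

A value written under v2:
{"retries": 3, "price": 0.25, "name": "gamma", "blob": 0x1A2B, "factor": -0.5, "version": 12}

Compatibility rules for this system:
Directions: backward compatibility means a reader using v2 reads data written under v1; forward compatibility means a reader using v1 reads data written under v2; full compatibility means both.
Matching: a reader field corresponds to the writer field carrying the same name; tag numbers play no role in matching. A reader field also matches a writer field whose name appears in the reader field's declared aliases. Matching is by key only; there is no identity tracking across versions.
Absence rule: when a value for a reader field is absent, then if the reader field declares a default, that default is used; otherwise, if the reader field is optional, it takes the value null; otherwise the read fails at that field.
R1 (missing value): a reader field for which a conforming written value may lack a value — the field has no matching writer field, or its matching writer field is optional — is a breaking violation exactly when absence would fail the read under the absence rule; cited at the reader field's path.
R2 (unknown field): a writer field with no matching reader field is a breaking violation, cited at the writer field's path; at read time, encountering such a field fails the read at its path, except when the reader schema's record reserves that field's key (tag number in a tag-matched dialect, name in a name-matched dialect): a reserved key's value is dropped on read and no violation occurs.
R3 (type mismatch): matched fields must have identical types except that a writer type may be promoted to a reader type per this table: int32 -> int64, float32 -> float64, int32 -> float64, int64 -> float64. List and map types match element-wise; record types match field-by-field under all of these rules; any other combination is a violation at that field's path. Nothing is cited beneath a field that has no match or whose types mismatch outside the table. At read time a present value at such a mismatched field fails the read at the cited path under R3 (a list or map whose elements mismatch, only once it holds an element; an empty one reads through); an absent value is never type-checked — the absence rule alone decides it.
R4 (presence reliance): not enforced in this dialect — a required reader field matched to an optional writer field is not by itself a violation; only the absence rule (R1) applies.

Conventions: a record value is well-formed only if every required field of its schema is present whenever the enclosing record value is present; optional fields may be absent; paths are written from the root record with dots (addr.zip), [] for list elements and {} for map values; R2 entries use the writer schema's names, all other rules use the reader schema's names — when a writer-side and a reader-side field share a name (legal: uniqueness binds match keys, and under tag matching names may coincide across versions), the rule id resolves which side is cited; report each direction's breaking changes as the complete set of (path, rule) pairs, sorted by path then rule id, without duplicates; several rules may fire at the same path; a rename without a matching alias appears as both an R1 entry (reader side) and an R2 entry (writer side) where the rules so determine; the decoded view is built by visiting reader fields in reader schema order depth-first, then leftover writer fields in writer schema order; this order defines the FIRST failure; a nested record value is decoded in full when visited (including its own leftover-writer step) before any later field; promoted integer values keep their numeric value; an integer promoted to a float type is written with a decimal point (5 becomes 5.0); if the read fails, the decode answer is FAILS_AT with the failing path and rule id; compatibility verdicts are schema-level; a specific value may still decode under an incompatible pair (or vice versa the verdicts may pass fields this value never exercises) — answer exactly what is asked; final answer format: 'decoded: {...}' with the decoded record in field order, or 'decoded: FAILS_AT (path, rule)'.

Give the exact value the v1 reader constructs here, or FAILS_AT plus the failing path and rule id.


in Profile below, arrows point writer -> reader
migrating the Profile value to v1:
  retries := 3
  price := 0.25
  name := "gamma"
  latitude := 10.0 (absent -> default)
  blob := 0x1A2B
  factor := -0.5
  version := 12
  => decoded: {"retries": 3, "price": 0.25, "name": "gamma", "latitude": 10.0, "blob": 0x1A2B, "factor": -0.5, "version": 12}
the rest of the Profile diff is inert for this question:
  field retries in record Profile: tag 2 changed to 17 -> triggers nothing under the printed rules; the Profile answer is the same either way
  field factor in record Profile: optional changed to required -> schema-level compatibility only; this Profile value's decode is unchanged
  removed field latitude from record Profile -> schema-level compatibility only; this Profile value's decode is unchanged

decoded: {"retries": 3, "price": 0.25, "name": "gamma", "latitude": 10.0, "blob": 0x1A2B, "factor": -0.5, "version": 12}


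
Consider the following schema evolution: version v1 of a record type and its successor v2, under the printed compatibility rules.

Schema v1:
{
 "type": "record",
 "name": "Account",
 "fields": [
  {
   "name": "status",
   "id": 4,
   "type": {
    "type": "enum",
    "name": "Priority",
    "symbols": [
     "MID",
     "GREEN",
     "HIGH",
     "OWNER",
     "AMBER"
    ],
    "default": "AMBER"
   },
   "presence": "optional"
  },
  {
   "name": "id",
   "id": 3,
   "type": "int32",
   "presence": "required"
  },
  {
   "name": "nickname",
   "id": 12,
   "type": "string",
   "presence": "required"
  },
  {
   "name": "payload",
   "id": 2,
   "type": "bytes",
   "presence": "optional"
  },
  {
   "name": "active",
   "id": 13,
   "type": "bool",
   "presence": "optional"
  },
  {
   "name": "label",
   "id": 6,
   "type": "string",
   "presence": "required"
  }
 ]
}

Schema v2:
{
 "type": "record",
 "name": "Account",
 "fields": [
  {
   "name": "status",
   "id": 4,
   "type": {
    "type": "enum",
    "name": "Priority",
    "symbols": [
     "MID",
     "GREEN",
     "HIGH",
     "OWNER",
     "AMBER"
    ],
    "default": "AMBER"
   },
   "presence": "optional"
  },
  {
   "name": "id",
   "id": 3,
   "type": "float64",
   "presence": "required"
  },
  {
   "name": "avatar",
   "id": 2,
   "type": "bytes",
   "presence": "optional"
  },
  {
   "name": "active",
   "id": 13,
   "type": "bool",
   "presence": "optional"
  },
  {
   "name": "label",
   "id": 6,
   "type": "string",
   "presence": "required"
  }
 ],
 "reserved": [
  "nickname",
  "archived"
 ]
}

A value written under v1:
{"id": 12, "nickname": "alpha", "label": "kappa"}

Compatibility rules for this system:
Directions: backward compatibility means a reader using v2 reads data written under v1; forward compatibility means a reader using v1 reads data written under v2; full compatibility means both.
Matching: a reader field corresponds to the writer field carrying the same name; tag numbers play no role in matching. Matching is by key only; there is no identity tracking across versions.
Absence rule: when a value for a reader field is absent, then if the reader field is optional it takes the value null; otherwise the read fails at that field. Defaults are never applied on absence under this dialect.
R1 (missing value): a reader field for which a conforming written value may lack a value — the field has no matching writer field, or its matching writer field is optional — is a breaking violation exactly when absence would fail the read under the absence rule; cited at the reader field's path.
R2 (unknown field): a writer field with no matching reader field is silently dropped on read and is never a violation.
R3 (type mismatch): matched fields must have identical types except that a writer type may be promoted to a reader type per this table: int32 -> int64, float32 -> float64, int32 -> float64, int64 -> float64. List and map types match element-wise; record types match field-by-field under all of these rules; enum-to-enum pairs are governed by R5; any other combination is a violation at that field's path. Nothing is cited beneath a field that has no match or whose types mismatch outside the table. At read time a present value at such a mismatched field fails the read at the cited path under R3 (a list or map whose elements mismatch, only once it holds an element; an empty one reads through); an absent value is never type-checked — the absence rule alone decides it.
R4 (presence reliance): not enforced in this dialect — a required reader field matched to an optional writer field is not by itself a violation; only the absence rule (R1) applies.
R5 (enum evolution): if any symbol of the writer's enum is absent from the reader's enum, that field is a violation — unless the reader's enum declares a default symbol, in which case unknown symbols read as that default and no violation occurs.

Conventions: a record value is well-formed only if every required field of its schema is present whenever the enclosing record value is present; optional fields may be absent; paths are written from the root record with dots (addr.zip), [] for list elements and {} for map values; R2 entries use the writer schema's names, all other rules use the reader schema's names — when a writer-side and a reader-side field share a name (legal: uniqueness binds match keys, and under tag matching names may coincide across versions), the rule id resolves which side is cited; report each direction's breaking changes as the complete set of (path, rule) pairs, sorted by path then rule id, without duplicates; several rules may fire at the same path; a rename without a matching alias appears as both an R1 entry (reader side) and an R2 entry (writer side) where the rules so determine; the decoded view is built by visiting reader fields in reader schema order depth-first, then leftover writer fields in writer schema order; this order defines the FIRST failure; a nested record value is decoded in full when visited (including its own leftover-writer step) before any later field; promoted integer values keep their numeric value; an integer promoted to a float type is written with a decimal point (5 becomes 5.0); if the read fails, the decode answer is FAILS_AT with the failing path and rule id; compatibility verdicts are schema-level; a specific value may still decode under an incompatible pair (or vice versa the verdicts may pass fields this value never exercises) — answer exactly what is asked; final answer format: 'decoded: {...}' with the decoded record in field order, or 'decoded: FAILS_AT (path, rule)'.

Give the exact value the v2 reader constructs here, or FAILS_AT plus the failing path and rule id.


decoded: {"status": null, "id": 12.0, "avatar": null, "active": null, "label": "kappa"}

each type pair in Account: writer, then reader
decode walk for Account under reader schema v2:
  status := null (absent, optional -> null)
  id := 12.0 (int32 -> float64)
  avatar := null (absent, optional -> null)
  active := null (absent, optional -> null)
  label := "kappa"
  writer nickname: unknown -> dropped
  => decoded: {"status": null, "id": 12.0, "avatar": null, "active": null, "label": "kappa"}
the other Account changes do not affect what is asked:
  field id in record Account: type int32 changed to float64 -> shifts the Account verdicts, not this decode


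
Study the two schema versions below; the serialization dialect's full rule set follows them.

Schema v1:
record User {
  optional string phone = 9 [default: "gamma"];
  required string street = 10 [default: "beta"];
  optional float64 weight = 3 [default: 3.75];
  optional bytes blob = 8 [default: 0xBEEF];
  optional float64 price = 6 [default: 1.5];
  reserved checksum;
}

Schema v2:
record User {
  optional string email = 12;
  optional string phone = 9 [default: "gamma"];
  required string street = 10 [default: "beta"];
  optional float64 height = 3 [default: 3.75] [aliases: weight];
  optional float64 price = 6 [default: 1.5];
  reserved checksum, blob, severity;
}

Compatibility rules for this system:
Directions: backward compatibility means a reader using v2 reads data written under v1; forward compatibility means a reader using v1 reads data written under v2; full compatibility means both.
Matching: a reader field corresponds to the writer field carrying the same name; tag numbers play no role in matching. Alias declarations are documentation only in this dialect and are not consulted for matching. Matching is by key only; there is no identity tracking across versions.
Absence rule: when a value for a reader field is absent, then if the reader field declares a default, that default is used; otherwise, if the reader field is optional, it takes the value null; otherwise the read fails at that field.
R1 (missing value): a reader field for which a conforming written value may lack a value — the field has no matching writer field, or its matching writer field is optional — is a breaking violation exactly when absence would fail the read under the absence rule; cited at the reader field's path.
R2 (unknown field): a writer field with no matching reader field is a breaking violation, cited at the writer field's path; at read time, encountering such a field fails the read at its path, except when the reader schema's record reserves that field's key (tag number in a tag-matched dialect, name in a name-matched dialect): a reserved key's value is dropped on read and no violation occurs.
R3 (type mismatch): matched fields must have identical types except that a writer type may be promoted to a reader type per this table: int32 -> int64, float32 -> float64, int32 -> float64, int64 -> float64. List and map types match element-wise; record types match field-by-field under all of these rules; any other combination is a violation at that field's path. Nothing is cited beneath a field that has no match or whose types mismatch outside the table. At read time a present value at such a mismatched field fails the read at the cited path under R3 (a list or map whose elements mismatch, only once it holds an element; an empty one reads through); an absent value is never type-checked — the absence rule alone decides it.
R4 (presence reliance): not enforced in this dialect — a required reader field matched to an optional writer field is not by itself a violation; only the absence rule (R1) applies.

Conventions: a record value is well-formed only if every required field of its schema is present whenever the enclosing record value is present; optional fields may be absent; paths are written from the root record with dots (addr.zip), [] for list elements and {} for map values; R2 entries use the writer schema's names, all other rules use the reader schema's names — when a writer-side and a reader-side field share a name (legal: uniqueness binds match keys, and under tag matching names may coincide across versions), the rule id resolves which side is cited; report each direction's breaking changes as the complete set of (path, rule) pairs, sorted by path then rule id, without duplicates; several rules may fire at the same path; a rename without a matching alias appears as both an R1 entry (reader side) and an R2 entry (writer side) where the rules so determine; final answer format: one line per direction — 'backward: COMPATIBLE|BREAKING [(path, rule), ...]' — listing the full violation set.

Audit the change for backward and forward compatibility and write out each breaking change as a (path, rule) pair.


backward: BREAKING [(weight, R2)]; forward: BREAKING [(email, R2), (height, R2)]

each type pair in User: writer, then reader
backward on User — v2 reading data written by v1:
  email: no writer match
  string -> string, writer optional: phone aligns to phone
  string -> string, writer required: street aligns to street
  height: no writer match
  float64 -> float64, writer optional: price aligns to price
  writer field weight has no reader counterpart
  writer field blob has no reader counterpart
  breaking: (weight, R2)
  => 1 violation(s): backward is BREAKING for User
forward on User — v1 reading data written by v2:
  string -> string, writer optional: phone aligns to phone
  string -> string, writer required: street aligns to street
  weight: no writer match
  blob: no writer match
  float64 -> float64, writer optional: price aligns to price
  writer field email has no reader counterpart
  writer field height has no reader counterpart
  breaking: (email, R2)
  breaking: (height, R2)
  => 2 violation(s): forward is BREAKING for User


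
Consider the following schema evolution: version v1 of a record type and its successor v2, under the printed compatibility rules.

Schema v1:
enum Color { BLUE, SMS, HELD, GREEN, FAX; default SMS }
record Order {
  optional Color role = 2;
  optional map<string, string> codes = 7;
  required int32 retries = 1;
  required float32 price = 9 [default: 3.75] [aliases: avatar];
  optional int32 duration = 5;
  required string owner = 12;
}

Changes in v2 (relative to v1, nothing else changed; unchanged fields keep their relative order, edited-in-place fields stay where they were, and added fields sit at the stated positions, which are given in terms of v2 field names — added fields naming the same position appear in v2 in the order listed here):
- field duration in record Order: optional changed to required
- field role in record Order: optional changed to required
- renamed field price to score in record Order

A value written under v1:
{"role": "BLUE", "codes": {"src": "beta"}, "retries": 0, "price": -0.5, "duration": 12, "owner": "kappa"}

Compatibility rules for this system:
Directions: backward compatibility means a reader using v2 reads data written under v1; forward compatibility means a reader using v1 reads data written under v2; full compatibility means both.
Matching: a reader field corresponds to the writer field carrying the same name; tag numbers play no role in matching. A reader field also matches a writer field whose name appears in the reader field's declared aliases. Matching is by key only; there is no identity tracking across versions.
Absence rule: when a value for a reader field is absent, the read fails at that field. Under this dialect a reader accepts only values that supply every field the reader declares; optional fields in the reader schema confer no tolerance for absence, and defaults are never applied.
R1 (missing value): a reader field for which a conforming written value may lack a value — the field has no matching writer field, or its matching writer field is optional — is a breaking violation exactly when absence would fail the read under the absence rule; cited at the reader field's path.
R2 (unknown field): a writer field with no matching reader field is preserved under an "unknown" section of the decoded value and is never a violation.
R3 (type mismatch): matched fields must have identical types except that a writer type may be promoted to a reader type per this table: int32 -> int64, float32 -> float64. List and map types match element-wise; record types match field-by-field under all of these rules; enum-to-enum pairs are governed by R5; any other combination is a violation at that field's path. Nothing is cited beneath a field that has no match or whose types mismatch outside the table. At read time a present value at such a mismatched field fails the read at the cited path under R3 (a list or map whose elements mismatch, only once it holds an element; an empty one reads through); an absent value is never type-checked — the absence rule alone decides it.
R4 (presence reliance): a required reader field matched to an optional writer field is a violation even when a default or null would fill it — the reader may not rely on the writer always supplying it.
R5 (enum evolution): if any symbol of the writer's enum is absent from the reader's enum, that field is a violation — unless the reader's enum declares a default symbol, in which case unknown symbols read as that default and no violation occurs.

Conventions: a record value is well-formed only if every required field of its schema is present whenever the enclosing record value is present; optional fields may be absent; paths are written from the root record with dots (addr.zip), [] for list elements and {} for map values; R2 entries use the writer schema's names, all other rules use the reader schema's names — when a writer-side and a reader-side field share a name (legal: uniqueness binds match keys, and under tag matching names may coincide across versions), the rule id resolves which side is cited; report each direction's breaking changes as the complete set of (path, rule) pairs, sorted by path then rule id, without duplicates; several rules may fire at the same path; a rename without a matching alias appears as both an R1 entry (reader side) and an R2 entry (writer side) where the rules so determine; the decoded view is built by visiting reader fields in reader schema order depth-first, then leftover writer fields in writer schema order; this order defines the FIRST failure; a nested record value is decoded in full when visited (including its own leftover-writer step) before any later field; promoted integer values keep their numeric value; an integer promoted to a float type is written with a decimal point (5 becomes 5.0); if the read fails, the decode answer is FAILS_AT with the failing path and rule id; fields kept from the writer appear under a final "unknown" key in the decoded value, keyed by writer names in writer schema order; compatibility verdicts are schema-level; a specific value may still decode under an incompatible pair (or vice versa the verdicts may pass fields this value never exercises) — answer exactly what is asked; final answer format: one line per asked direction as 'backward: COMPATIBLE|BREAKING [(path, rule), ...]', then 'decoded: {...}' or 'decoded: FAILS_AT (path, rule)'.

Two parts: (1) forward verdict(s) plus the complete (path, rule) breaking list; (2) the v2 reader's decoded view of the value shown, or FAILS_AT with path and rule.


forward: BREAKING [(codes, R1), (price, R1)]; decoded: FAILS_AT (score, R1)

each type pair in Order: writer, then reader
forward pass over Order, reader schema v1, writer schema v2:
  Color -> Color, writer required: role aligns to role
  map<string, string> -> map<string, string>, writer optional: codes aligns to codes
  int32 -> int32, writer required: retries aligns to retries
  price has no writer counterpart
  int32 -> int32, writer required: duration aligns to duration
  string -> string, writer required: owner aligns to owner
  writer field score has no reader counterpart
  R1 fires at codes
  R1 fires at price
  => forward verdict for Order: BREAKING, 2 violation(s)
decoding the Order value with the v2 reader:
  role := "BLUE"
  codes := {"src": "beta"}
  retries := 0
  read fails at score under R1 (no fill)
  => FAILS_AT (score, R1)


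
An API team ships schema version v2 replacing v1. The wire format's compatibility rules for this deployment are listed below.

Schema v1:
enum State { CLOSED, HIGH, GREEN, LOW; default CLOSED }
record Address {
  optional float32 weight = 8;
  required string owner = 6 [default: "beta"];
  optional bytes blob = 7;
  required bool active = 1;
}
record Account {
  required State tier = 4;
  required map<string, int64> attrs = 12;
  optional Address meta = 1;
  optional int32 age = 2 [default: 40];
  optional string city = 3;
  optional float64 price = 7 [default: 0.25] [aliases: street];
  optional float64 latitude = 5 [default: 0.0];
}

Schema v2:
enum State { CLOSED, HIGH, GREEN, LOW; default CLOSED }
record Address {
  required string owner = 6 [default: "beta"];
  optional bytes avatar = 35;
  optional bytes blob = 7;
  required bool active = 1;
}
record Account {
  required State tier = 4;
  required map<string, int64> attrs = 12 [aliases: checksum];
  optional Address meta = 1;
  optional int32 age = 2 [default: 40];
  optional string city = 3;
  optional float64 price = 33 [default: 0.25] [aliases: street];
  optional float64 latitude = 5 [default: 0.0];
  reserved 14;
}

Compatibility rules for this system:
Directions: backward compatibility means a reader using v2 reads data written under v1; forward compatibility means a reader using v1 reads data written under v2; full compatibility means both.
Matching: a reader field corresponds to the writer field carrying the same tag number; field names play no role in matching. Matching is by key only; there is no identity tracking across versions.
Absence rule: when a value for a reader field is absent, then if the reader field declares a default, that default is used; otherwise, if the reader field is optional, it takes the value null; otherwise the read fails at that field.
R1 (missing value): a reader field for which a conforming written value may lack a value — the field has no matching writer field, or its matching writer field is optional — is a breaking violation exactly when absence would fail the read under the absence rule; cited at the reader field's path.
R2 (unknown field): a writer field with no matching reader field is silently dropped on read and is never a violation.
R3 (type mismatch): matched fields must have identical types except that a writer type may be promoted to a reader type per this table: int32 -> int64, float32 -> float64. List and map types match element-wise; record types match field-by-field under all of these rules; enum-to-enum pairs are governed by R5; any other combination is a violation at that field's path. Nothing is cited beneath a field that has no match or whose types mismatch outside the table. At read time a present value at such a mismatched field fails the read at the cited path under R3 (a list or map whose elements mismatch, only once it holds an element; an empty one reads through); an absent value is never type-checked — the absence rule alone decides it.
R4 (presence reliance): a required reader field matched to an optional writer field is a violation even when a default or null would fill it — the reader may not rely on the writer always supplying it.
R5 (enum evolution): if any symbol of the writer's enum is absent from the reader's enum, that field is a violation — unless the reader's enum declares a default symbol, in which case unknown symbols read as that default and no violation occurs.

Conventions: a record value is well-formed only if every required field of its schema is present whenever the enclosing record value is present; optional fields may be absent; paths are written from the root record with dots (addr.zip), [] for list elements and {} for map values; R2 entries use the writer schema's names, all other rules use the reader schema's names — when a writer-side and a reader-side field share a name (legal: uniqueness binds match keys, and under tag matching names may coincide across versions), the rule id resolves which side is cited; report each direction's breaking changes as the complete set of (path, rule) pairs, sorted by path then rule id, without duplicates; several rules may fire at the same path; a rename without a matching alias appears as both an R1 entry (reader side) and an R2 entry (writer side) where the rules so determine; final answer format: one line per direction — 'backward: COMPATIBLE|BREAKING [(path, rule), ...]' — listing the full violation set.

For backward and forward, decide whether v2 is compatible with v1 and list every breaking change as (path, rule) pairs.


in Account below, arrows point writer -> reader
backward on Account — v2 reading data written by v1:
  writer required, State -> State: reader tier maps from writer tier
  writer required, map<string, int64> -> map<string, int64>: reader attrs maps from writer attrs
  writer optional, Address -> Address: reader meta maps from writer meta
  writer optional, int32 -> int32: reader age maps from writer age
  writer optional, string -> string: reader city maps from writer city
  price: no writer-side match
  writer optional, float64 -> float64: reader latitude maps from writer latitude
  price (writer side), unknown to reader
  writer required, string -> string: reader meta.owner maps from writer meta.owner
  meta.avatar: no writer-side match
  writer optional, bytes -> bytes: reader meta.blob maps from writer meta.blob
  writer required, bool -> bool: reader meta.active maps from writer meta.active
  meta.weight (writer side), unknown to reader
  => backward verdict for Account: COMPATIBLE, no violations
forward on Account — v1 reading data written by v2:
  writer required, State -> State: reader tier maps from writer tier
  writer required, map<string, int64> -> map<string, int64>: reader attrs maps from writer attrs
  writer optional, Address -> Address: reader meta maps from writer meta
  writer optional, int32 -> int32: reader age maps from writer age
  writer optional, string -> string: reader city maps from writer city
  price: no writer-side match
  writer optional, float64 -> float64: reader latitude maps from writer latitude
  price (writer side), unknown to reader
  meta.weight: no writer-side match
  writer required, string -> string: reader meta.owner maps from writer meta.owner
  writer optional, bytes -> bytes: reader meta.blob maps from writer meta.blob
  writer required, bool -> bool: reader meta.active maps from writer meta.active
  meta.avatar (writer side), unknown to reader
  => forward verdict for Account: COMPATIBLE, no violations

backward: COMPATIBLE []; forward: COMPATIBLE []


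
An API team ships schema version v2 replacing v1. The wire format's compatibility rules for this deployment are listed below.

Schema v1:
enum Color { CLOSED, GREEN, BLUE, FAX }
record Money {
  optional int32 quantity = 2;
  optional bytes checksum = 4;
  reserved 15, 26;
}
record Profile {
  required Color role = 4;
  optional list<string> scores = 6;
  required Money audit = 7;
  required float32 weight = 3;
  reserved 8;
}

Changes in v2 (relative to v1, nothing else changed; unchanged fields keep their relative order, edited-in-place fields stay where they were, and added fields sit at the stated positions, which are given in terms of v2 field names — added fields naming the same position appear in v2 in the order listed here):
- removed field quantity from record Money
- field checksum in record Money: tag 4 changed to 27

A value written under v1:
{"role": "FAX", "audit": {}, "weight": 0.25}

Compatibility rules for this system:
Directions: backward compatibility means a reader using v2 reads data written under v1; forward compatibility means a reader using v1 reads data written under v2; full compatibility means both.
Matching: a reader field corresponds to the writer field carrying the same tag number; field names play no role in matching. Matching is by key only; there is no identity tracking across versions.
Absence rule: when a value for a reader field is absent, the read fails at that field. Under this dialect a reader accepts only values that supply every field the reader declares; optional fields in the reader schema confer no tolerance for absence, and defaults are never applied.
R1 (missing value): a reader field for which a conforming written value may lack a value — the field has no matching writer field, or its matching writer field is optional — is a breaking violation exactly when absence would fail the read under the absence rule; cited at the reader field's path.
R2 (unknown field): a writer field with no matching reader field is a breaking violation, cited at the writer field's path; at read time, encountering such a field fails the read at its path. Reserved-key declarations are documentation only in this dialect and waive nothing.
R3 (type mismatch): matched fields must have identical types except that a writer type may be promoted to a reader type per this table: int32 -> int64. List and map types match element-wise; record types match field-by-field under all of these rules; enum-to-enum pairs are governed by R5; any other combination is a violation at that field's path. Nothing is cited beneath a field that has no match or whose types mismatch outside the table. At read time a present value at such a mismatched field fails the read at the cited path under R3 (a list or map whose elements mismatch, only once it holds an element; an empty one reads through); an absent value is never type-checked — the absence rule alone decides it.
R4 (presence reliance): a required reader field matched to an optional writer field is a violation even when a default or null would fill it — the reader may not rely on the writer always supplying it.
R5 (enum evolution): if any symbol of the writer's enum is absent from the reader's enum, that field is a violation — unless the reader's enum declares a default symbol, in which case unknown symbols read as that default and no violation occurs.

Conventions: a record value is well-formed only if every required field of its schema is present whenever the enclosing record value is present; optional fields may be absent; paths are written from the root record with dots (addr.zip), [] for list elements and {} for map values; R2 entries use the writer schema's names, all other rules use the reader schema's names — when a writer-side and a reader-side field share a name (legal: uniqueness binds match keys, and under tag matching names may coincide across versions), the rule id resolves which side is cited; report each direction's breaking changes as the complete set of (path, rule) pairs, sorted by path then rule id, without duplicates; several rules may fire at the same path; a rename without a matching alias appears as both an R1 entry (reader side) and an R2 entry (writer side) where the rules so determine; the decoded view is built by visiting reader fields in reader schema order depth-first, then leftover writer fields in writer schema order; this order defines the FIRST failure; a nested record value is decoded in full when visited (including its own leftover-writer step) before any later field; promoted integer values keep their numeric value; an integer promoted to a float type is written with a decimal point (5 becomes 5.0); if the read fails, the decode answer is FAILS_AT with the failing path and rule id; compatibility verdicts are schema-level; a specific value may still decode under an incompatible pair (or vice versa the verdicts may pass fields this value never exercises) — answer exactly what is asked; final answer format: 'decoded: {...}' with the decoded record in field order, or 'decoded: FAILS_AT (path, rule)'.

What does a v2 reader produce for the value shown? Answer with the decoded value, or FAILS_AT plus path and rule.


decoded: FAILS_AT (scores, R1)

each type pair in Profile: writer, then reader
decode (reader v2):
  role := "FAX"
  read fails at scores under R1 (no fill)
  => FAILS_AT (scores, R1)
the other Profile changes do not affect what is asked:
  removed field quantity from record Money -> a verdict-level change on Profile — the shown value reads the same
  field checksum in record Money: tag 4 changed to 27 -> a verdict-level change on Profile — the shown value reads the same
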